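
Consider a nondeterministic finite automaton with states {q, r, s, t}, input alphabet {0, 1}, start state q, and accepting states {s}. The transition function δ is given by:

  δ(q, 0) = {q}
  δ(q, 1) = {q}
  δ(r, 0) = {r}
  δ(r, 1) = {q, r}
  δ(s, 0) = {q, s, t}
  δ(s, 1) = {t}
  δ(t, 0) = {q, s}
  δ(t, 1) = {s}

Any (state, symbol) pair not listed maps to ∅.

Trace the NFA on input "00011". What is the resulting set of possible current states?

Start in {q}.
Read '0': {q} → {q}.
Read '0': {q} → {q}.
Read '0': {q} → {q}.
Read '1': {q} → {q}.
Read '1': {q} → {q}.

{q}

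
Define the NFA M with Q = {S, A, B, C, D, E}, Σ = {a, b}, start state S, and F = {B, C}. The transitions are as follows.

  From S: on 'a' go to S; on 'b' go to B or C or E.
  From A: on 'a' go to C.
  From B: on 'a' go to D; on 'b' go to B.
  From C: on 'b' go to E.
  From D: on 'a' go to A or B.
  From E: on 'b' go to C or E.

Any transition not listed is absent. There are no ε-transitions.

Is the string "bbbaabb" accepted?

Start in {S}.
Read 'b': {S} → {B, C, E}.
Read 'b': {B, C, E} → {B, C, E}.
Read 'b': {B, C, E} → {B, C, E}.
Read 'a': {B, C, E} → {D}.
Read 'a': {D} → {A, B}.
Read 'b': {A, B} → {B}.
Read 'b': {B} → {B}.
The final set {B} contains the accepting state B.

Yes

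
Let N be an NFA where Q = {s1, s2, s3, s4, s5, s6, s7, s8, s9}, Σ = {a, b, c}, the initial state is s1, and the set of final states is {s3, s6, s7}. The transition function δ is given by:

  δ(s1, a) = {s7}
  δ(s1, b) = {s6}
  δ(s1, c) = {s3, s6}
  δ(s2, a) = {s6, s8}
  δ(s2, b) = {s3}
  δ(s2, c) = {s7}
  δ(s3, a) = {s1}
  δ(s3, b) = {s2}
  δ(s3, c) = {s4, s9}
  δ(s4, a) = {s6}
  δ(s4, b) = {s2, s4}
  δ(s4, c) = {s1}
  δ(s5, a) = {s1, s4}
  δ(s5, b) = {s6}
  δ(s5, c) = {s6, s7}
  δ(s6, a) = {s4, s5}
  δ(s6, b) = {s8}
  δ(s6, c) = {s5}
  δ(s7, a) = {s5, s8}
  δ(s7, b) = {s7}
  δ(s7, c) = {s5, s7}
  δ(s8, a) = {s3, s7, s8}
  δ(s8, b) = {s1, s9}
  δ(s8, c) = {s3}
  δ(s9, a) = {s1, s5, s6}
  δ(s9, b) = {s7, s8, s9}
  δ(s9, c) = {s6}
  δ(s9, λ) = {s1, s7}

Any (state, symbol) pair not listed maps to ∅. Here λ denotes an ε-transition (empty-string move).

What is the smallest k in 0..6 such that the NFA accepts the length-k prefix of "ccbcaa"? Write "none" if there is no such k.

1

Start in {s1}.
Read 'c': {s1} → {s3, s6}.
None of the earlier sets intersect F, but {s3, s6} does.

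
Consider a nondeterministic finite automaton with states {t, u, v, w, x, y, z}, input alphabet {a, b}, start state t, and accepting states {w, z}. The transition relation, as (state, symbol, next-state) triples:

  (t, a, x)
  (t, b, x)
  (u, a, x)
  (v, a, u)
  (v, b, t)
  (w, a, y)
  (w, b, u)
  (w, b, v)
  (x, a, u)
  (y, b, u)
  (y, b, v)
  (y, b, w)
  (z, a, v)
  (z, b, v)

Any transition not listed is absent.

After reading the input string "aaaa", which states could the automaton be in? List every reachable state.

Start in {t}.
Read 'a': t→{x}; now {x}.
Read 'a': x→{u}; now {u}.
Read 'a': u→{x}; now {x}.
Read 'a': x→{u}; now {u}.

{u}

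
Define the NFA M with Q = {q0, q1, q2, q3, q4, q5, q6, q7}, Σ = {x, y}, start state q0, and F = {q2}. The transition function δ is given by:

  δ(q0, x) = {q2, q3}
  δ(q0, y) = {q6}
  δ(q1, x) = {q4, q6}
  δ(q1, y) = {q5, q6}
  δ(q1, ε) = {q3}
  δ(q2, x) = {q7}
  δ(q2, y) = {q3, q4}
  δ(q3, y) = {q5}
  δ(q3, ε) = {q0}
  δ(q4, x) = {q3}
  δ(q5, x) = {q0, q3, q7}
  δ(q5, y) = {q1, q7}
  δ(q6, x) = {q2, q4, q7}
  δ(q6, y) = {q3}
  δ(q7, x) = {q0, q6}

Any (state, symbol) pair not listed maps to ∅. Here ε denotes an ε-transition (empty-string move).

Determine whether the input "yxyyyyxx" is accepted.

Yes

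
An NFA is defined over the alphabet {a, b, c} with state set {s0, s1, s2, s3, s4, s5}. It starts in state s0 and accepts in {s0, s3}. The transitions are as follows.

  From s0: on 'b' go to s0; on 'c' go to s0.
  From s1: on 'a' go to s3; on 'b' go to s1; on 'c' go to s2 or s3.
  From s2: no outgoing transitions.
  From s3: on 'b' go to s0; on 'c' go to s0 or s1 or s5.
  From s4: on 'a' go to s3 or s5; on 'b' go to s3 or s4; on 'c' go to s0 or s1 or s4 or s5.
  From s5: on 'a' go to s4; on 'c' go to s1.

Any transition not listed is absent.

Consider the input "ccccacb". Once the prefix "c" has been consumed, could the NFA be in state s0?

Yes

Start in {s0}.
Read 'c': s0→{s0}; now {s0}.
State s0 is in {s0}.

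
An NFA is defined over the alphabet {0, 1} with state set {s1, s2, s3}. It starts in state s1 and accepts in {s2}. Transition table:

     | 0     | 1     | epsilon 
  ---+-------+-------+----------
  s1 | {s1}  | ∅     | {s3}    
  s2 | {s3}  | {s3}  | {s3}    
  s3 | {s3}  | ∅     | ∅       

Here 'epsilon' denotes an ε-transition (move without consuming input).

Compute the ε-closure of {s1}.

Begin with {s1}.
ε-move s1 → s3; add s3.

{s1, s3}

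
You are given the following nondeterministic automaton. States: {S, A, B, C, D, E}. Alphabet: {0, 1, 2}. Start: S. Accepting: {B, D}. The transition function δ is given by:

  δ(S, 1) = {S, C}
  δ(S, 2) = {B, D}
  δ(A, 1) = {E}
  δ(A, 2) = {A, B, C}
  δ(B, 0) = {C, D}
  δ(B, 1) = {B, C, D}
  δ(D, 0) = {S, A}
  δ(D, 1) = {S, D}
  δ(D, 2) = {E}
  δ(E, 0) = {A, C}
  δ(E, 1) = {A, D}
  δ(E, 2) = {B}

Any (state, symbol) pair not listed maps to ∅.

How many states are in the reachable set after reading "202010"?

Start in {S}.
Read '2': S→{B, D}; now {B, D}.
Read '0': B→{C, D}, D→{S, A}; now {S, A, C, D}.
Read '2': S→{B, D}, A→{A, B, C}, C→∅, D→{E}; now {A, B, C, D, E}.
Read '0': A→∅, B→{C, D}, C→∅, D→{S, A}, E→{A, C}; now {S, A, C, D}.
Read '1': S→{S, C}, A→{E}, C→∅, D→{S, D}; now {S, C, D, E}.
Read '0': S→∅, C→∅, D→{S, A}, E→{A, C}; now {S, A, C}.
That set has 3 states.

3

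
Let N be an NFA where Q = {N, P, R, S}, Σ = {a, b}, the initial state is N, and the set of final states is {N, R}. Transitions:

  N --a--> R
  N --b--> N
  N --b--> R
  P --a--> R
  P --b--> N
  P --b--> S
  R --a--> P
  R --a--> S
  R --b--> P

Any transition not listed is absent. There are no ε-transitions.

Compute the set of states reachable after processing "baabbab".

Start in {N}.
Read 'b': {N} → {N, R}.
Read 'a': {N, R} → {P, R, S}.
Read 'a': {P, R, S} → {P, R, S}.
Read 'b': {P, R, S} → {N, P, S}.
Read 'b': {N, P, S} → {N, R, S}.
Read 'a': {N, R, S} → {P, R, S}.
Read 'b': {P, R, S} → {N, P, S}.

{N, P, S}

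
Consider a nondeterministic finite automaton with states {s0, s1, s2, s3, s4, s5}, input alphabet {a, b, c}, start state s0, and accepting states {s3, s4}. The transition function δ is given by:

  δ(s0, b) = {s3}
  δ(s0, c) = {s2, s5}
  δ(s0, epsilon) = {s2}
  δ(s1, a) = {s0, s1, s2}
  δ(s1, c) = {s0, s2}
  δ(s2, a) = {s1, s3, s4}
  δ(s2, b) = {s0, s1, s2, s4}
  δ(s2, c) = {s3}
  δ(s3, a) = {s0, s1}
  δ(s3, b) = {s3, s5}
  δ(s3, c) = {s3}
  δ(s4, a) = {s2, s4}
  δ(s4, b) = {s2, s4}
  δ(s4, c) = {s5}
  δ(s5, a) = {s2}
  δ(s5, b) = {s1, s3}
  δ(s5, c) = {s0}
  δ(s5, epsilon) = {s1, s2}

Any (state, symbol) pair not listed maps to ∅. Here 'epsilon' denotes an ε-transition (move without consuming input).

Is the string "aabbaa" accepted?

Yes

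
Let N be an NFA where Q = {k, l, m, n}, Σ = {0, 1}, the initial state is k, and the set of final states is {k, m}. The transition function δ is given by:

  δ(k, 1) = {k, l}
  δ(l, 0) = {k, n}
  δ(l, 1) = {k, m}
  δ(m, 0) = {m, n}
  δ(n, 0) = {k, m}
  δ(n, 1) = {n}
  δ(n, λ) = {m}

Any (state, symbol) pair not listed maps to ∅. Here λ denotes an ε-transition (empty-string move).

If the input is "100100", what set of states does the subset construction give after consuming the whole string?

Start in {k}.
Read '1': k→{k, l}; now {k, l}.
Read '0': k→∅, l→{k, n}; union {k, n}; ε-closure = {k, m, n}.
Read '0': k→∅, m→{m, n}, n→{k, m}; now {k, m, n}.
Read '1': k→{k, l}, m→∅, n→{n}; union {k, l, n}; ε-closure = {k, l, m, n}.
Read '0': k→∅, l→{k, n}, m→{m, n}, n→{k, m}; now {k, m, n}.
Read '0': k→∅, m→{m, n}, n→{k, m}; now {k, m, n}.

{k, m, n}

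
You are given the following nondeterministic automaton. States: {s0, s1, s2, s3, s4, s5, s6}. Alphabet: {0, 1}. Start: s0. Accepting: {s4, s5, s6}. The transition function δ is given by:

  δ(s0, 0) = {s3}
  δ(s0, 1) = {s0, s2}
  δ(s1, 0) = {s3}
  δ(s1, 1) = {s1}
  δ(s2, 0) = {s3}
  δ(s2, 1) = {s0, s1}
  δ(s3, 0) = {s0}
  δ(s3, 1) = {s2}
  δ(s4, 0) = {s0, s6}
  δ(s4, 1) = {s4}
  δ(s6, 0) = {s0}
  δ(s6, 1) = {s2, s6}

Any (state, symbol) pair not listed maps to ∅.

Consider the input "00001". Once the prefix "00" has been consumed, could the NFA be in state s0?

Yes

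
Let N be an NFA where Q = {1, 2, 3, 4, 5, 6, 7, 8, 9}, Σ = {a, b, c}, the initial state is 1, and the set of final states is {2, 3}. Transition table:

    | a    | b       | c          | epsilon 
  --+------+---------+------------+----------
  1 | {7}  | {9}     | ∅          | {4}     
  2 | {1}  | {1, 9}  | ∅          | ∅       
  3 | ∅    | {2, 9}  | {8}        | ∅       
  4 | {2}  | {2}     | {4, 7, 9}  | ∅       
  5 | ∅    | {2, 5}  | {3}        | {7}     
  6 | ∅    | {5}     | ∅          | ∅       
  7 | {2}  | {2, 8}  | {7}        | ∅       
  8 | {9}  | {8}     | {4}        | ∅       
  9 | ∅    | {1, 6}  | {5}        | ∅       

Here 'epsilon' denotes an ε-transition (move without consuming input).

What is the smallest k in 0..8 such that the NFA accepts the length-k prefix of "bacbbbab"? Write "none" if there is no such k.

1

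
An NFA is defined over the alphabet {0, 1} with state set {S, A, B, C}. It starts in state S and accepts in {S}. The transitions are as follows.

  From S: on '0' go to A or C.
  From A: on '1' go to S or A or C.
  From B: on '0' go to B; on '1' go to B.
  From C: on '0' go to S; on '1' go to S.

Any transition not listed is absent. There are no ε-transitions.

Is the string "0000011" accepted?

Yes

Start in {S}.
Read '0': {S} → {A, C}.
Read '0': {A, C} → {S}.
Read '0': {S} → {A, C}.
Read '0': {A, C} → {S}.
Read '0': {S} → {A, C}.
Read '1': {A, C} → {S, A, C}.
Read '1': {S, A, C} → {S, A, C}.
The final set {S, A, C} contains the accepting state S.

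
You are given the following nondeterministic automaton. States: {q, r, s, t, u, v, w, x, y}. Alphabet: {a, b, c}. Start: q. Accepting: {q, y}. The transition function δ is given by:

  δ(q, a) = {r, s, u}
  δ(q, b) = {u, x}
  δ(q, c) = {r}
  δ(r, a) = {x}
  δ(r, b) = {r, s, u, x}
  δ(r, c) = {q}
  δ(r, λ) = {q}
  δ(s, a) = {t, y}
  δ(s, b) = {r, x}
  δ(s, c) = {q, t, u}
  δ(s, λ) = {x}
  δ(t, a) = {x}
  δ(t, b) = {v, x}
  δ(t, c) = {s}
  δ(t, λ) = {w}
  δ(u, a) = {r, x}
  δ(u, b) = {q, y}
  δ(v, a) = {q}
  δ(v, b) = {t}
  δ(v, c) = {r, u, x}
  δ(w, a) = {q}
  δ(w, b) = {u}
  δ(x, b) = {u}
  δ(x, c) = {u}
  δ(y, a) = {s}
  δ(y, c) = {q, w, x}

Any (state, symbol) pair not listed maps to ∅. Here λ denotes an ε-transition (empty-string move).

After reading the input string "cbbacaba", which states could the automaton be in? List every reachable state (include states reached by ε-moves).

{q, r, s, t, u, w, x, y}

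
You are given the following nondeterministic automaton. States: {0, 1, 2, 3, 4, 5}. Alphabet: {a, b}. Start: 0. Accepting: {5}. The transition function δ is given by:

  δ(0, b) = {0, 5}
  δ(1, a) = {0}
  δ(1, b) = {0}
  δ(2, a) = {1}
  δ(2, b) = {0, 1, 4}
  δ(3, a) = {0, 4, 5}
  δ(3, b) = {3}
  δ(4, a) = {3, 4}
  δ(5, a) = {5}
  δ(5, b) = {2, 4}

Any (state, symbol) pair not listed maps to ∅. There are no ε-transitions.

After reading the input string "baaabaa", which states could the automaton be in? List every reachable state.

{0, 3, 4, 5}

Start in {0}.
Read 'b': {0} → {0, 5}.
Read 'a': {0, 5} → {5}.
Read 'a': {5} → {5}.
Read 'a': {5} → {5}.
Read 'b': {5} → {2, 4}.
Read 'a': {2, 4} → {1, 3, 4}.
Read 'a': {1, 3, 4} → {0, 3, 4, 5}.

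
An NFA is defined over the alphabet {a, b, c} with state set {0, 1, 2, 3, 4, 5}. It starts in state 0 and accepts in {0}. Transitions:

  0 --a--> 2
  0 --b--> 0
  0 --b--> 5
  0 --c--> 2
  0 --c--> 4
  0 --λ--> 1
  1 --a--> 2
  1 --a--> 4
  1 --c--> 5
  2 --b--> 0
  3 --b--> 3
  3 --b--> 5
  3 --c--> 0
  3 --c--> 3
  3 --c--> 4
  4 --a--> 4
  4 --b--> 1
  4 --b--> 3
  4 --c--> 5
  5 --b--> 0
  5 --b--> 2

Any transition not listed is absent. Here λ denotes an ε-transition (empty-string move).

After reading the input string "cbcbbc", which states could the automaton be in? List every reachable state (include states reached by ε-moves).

Start: ε-closure({0}) = {0, 1}.
Read 'c': 0→{2, 4}, 1→{5}; now {2, 4, 5}.
Read 'b': 2→{0}, 4→{1, 3}, 5→{0, 2}; now {0, 1, 2, 3}.
Read 'c': 0→{2, 4}, 1→{5}, 2→∅, 3→{0, 3, 4}; union {0, 2, 3, 4, 5}; ε-closure = {0, 1, 2, 3, 4, 5}.
Read 'b': 0→{0, 5}, 1→∅, 2→{0}, 3→{3, 5}, 4→{1, 3}, 5→{0, 2}; now {0, 1, 2, 3, 5}.
Read 'b': 0→{0, 5}, 1→∅, 2→{0}, 3→{3, 5}, 5→{0, 2}; union {0, 2, 3, 5}; ε-closure = {0, 1, 2, 3, 5}.
Read 'c': 0→{2, 4}, 1→{5}, 2→∅, 3→{0, 3, 4}, 5→∅; union {0, 2, 3, 4, 5}; ε-closure = {0, 1, 2, 3, 4, 5}.

{0, 1, 2, 3, 4, 5}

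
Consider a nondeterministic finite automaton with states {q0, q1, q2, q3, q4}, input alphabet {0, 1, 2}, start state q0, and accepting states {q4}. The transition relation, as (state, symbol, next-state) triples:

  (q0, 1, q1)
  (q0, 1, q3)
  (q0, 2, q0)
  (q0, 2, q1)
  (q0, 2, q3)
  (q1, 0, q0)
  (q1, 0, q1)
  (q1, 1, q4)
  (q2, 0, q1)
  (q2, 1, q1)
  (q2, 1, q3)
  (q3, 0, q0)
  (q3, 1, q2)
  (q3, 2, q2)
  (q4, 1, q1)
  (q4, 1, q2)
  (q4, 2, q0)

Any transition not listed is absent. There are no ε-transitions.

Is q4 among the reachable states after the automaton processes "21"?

Yes

Start in {q0}.
Read '2': {q0} → {q0, q1, q3}.
Read '1': {q0, q1, q3} → {q1, q2, q3, q4}.
State q4 is in {q1, q2, q3, q4}.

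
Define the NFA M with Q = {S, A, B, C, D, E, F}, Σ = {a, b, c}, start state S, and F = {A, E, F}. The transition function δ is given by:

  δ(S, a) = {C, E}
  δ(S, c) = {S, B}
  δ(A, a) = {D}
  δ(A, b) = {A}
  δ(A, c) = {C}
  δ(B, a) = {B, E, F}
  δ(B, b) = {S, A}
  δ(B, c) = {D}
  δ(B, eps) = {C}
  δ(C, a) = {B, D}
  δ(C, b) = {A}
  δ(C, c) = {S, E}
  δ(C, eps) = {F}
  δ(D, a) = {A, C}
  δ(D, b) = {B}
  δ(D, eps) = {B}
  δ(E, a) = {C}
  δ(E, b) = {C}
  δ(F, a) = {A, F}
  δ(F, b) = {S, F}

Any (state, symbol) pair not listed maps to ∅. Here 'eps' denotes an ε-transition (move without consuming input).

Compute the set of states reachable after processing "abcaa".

{A, B, C, D, E, F}

Start in {S}.
Read 'a': S→{C, E}; union {C, E}; ε-closure = {C, E, F}.
Read 'b': C→{A}, E→{C}, F→{S, F}; now {S, A, C, F}.
Read 'c': S→{S, B}, A→{C}, C→{S, E}, F→∅; union {S, B, C, E}; ε-closure = {S, B, C, E, F}.
Read 'a': S→{C, E}, B→{B, E, F}, C→{B, D}, E→{C}, F→{A, F}; now {A, B, C, D, E, F}.
Read 'a': A→{D}, B→{B, E, F}, C→{B, D}, D→{A, C}, E→{C}, F→{A, F}; now {A, B, C, D, E, F}.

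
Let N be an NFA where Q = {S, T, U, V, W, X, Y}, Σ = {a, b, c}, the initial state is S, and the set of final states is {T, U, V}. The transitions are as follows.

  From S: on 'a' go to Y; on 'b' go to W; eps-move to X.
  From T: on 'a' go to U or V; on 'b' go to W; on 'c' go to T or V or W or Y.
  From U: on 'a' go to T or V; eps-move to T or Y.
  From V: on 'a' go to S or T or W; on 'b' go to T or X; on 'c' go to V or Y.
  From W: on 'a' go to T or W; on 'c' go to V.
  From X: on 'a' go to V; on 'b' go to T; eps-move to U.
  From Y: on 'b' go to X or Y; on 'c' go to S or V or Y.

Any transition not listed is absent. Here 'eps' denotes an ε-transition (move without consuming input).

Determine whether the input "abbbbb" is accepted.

Yes

Start: ε-closure({S}) = {S, T, U, X, Y}.
Read 'a': {S, T, U, X, Y} → {T, U, V, Y}.
Read 'b': {T, U, V, Y} → {T, U, W, X, Y}.
Read 'b': {T, U, W, X, Y} → {T, U, W, X, Y}.
Read 'b': {T, U, W, X, Y} → {T, U, W, X, Y}.
Read 'b': {T, U, W, X, Y} → {T, U, W, X, Y}.
Read 'b': {T, U, W, X, Y} → {T, U, W, X, Y}.
The final set {T, U, W, X, Y} contains the accepting states T, U.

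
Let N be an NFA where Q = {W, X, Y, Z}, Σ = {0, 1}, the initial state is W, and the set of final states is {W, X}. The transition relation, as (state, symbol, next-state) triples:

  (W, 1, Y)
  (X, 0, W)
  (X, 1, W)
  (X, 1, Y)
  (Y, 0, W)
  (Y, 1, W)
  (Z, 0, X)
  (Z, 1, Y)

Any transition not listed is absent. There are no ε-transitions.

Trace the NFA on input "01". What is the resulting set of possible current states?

∅

Start in {W}.
Read '0': {W} → ∅.
The set is empty and remains empty for the remaining 1 symbol.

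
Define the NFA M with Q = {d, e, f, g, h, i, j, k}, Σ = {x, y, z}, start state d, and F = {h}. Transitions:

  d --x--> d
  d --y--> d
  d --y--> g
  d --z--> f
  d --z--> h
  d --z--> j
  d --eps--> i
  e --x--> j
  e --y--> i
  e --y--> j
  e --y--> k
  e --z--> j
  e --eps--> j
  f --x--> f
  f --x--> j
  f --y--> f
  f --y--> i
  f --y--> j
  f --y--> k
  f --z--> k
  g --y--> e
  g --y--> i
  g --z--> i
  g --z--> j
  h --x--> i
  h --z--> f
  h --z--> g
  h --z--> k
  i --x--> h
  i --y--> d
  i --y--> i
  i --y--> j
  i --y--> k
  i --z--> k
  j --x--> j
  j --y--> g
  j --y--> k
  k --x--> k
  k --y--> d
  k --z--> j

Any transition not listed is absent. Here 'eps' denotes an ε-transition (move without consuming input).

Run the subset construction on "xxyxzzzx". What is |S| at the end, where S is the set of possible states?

Start: ε-closure({d}) = {d, i}.
Read 'x': d→{d}, i→{h}; union {d, h}; ε-closure = {d, h, i}.
Read 'x': d→{d}, h→{i}, i→{h}; now {d, h, i}.
Read 'y': d→{d, g}, h→∅, i→{d, i, j, k}; now {d, g, i, j, k}.
Read 'x': d→{d}, g→∅, i→{h}, j→{j}, k→{k}; union {d, h, j, k}; ε-closure = {d, h, i, j, k}.
Read 'z': d→{f, h, j}, h→{f, g, k}, i→{k}, j→∅, k→{j}; now {f, g, h, j, k}.
Read 'z': f→{k}, g→{i, j}, h→{f, g, k}, j→∅, k→{j}; now {f, g, i, j, k}.
Read 'z': f→{k}, g→{i, j}, i→{k}, j→∅, k→{j}; now {i, j, k}.
Read 'x': i→{h}, j→{j}, k→{k}; now {h, j, k}.
That set has 3 states.

3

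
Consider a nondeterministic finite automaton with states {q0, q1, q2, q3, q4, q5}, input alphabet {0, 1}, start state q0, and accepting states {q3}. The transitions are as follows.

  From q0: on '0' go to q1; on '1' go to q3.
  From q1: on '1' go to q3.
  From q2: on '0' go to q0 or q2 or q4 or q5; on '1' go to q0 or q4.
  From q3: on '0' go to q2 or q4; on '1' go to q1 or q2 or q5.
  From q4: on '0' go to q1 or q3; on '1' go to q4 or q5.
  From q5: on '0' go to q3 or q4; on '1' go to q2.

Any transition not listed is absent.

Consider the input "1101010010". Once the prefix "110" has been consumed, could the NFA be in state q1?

No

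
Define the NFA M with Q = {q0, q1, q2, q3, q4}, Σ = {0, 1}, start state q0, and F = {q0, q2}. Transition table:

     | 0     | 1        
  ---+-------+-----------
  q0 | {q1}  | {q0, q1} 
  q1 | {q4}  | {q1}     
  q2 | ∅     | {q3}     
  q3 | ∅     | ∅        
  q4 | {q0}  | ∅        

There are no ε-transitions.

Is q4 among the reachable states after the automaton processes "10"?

Start in {q0}.
Read '1': q0→{q0, q1}; now {q0, q1}.
Read '0': q0→{q1}, q1→{q4}; now {q1, q4}.
State q4 is in {q1, q4}.

Yes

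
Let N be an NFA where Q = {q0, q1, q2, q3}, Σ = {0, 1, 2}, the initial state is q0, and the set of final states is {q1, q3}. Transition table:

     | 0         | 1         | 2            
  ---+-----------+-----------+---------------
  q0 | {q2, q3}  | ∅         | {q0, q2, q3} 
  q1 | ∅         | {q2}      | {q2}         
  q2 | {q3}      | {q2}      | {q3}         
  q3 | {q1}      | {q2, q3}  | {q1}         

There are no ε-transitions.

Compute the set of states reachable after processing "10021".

∅

Start in {q0}.
Read '1': {q0} → ∅.
The set is empty and remains empty for the remaining 4 symbols.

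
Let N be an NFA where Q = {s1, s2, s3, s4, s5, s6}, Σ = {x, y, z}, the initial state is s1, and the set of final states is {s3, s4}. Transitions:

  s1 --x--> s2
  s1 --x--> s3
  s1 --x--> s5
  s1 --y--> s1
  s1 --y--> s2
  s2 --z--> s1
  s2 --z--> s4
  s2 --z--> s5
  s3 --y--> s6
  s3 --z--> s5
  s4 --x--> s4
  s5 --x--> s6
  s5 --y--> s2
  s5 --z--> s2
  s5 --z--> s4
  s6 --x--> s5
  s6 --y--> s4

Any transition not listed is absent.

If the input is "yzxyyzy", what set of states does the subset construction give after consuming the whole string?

∅

Start in {s1}.
Read 'y': {s1} → {s1, s2}.
Read 'z': {s1, s2} → {s1, s4, s5}.
Read 'x': {s1, s4, s5} → {s2, s3, s4, s5, s6}.
Read 'y': {s2, s3, s4, s5, s6} → {s2, s4, s6}.
Read 'y': {s2, s4, s6} → {s4}.
Read 'z': {s4} → ∅.
The set is empty and remains empty for the remaining 1 symbol.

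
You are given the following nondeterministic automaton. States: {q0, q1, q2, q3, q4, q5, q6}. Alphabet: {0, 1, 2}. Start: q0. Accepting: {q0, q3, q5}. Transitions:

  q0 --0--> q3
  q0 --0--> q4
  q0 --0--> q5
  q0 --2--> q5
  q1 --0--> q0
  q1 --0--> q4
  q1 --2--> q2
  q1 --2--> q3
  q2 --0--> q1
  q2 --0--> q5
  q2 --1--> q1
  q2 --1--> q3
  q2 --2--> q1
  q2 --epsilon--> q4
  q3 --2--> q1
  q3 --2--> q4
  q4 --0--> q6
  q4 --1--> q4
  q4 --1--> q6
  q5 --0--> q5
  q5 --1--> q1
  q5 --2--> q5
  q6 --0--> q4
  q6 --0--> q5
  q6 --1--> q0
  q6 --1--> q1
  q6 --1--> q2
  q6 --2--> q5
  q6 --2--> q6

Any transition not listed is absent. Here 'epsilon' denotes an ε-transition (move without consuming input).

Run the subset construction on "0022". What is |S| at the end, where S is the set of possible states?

2

Start in {q0}.
Read '0': {q0} → {q3, q4, q5}.
Read '0': {q3, q4, q5} → {q5, q6}.
Read '2': {q5, q6} → {q5, q6}.
Read '2': {q5, q6} → {q5, q6}.
That set has 2 states.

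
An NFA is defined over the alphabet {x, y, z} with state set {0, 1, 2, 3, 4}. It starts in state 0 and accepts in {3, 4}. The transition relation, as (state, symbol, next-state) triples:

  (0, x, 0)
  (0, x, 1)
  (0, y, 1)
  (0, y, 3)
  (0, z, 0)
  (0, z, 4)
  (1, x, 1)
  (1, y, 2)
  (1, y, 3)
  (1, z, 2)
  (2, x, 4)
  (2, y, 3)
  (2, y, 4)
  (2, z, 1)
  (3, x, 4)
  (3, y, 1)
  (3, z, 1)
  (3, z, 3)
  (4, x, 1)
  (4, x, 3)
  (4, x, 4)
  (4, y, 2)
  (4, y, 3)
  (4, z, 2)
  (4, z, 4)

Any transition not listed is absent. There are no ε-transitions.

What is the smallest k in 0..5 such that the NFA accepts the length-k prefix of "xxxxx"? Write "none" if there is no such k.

none

Start in {0}.
Read 'x': 0→{0, 1}; now {0, 1}.
Read 'x': 0→{0, 1}, 1→{1}; now {0, 1}.
Read 'x': 0→{0, 1}, 1→{1}; now {0, 1}.
Read 'x': 0→{0, 1}, 1→{1}; now {0, 1}.
Read 'x': 0→{0, 1}, 1→{1}; now {0, 1}.
No reachable set along the way intersects F.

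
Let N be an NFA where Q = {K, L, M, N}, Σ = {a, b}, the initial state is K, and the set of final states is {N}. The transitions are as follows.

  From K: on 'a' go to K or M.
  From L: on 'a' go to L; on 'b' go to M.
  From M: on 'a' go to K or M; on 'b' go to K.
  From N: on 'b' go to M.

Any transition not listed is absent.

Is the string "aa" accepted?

No

Start in {K}.
Read 'a': {K} → {K, M}.
Read 'a': {K, M} → {K, M}.
The final set {K, M} contains no accepting state.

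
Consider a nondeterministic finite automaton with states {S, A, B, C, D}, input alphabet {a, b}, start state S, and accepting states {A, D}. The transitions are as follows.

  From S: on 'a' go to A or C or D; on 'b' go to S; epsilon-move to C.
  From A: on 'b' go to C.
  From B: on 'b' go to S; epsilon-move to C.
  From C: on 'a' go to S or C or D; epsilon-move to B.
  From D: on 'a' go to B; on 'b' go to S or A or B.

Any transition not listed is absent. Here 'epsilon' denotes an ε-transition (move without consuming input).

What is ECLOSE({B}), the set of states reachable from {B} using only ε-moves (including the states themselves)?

{B, C}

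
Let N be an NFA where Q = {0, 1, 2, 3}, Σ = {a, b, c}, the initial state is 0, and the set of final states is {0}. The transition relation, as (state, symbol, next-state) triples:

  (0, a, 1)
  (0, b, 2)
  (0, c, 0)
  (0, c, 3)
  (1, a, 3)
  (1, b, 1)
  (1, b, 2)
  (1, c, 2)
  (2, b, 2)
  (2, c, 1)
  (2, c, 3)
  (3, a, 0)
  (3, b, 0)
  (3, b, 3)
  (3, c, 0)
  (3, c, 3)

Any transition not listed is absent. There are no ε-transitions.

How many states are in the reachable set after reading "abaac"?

2

Start in {0}.
Read 'a': 0→{1}; now {1}.
Read 'b': 1→{1, 2}; now {1, 2}.
Read 'a': 1→{3}, 2→∅; now {3}.
Read 'a': 3→{0}; now {0}.
Read 'c': 0→{0, 3}; now {0, 3}.
That set has 2 states.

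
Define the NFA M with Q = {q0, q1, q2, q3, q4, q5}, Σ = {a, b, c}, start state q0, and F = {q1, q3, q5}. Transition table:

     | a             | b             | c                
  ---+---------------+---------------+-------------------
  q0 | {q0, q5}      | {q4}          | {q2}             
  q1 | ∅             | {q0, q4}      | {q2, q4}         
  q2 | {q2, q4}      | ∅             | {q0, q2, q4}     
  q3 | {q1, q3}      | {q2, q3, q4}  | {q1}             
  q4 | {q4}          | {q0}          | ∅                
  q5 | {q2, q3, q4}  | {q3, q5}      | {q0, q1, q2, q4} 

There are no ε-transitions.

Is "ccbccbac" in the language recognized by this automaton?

Start in {q0}.
Read 'c': q0→{q2}; now {q2}.
Read 'c': q2→{q0, q2, q4}; now {q0, q2, q4}.
Read 'b': q0→{q4}, q2→∅, q4→{q0}; now {q0, q4}.
Read 'c': q0→{q2}, q4→∅; now {q2}.
Read 'c': q2→{q0, q2, q4}; now {q0, q2, q4}.
Read 'b': q0→{q4}, q2→∅, q4→{q0}; now {q0, q4}.
Read 'a': q0→{q0, q5}, q4→{q4}; now {q0, q4, q5}.
Read 'c': q0→{q2}, q4→∅, q5→{q0, q1, q2, q4}; now {q0, q1, q2, q4}.
The final set {q0, q1, q2, q4} contains the accepting state q1.

Yes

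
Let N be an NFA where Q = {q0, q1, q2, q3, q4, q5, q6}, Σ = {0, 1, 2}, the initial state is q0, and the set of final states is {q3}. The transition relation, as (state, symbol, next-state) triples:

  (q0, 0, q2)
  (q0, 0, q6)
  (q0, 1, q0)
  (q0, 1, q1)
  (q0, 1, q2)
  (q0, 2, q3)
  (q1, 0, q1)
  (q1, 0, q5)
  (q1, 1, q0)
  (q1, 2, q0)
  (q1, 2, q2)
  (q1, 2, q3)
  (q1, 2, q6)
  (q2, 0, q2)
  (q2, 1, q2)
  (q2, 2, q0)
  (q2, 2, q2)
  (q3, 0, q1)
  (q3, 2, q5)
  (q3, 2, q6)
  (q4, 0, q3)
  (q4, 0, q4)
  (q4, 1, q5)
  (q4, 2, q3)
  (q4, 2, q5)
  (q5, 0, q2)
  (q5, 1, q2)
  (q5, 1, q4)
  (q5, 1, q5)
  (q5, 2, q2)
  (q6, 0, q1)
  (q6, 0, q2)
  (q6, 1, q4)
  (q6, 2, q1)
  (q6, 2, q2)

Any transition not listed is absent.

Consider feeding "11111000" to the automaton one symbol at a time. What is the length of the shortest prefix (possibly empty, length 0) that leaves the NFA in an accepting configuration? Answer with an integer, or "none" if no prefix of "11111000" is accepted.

none

Start in {q0}.
Read '1': {q0} → {q0, q1, q2}.
Read '1': {q0, q1, q2} → {q0, q1, q2}.
Read '1': {q0, q1, q2} → {q0, q1, q2}.
Read '1': {q0, q1, q2} → {q0, q1, q2}.
Read '1': {q0, q1, q2} → {q0, q1, q2}.
Read '0': {q0, q1, q2} → {q1, q2, q5, q6}.
Read '0': {q1, q2, q5, q6} → {q1, q2, q5}.
Read '0': {q1, q2, q5} → {q1, q2, q5}.
No reachable set along the way intersects F.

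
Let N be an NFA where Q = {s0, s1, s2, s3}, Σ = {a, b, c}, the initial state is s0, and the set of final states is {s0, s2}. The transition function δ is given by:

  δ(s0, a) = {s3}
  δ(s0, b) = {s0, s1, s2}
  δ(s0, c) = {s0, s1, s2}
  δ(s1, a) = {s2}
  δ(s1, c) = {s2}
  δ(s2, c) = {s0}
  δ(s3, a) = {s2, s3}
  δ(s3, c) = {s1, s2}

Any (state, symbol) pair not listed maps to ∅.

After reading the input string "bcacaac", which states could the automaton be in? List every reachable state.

Start in {s0}.
Read 'b': s0→{s0, s1, s2}; now {s0, s1, s2}.
Read 'c': s0→{s0, s1, s2}, s1→{s2}, s2→{s0}; now {s0, s1, s2}.
Read 'a': s0→{s3}, s1→{s2}, s2→∅; now {s2, s3}.
Read 'c': s2→{s0}, s3→{s1, s2}; now {s0, s1, s2}.
Read 'a': s0→{s3}, s1→{s2}, s2→∅; now {s2, s3}.
Read 'a': s2→∅, s3→{s2, s3}; now {s2, s3}.
Read 'c': s2→{s0}, s3→{s1, s2}; now {s0, s1, s2}.

{s0, s1, s2}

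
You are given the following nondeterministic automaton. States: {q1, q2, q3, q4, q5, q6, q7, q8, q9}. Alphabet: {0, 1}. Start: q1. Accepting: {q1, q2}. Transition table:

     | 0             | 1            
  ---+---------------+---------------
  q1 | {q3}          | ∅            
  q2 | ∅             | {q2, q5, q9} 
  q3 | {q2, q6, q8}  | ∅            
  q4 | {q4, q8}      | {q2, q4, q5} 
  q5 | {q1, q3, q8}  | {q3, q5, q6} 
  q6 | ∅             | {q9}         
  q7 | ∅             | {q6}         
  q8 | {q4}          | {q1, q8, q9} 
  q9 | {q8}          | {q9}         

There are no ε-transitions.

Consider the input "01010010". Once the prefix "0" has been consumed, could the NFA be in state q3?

Start in {q1}.
Read '0': q1→{q3}; now {q3}.
State q3 is in {q3}.

Yes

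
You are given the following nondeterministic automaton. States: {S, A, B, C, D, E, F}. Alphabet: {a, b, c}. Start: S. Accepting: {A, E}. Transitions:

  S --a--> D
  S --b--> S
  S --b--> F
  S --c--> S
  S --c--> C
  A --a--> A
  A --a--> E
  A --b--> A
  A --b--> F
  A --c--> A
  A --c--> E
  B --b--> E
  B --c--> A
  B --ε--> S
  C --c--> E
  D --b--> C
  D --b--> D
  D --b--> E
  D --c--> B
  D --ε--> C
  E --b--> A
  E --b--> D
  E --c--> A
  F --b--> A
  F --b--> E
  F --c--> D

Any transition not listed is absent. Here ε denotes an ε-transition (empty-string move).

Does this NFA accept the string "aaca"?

Start in {S}.
Read 'a': S→{D}; union {D}; ε-closure = {C, D}.
Read 'a': C→∅, D→∅; now ∅.
The set is empty and remains empty for the remaining 2 symbols.
The final set ∅ contains no accepting state.

No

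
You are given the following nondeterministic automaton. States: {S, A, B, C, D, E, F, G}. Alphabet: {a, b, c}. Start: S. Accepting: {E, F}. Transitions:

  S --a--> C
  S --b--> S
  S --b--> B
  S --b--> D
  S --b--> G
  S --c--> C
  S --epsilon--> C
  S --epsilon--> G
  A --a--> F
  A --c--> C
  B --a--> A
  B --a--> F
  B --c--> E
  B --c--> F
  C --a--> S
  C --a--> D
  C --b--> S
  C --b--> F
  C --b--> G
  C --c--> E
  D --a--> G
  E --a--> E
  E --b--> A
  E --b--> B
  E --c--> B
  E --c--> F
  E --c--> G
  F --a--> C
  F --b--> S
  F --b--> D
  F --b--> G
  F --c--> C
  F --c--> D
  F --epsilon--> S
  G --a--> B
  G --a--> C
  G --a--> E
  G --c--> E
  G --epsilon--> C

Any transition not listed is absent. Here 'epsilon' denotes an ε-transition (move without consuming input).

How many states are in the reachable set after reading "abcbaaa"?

Start: ε-closure({S}) = {S, C, G}.
Read 'a': {S, C, G} → {S, B, C, D, E, G}.
Read 'b': {S, B, C, D, E, G} → {S, A, B, C, D, F, G}.
Read 'c': {S, A, B, C, D, F, G} → {S, C, D, E, F, G}.
Read 'b': {S, C, D, E, F, G} → {S, A, B, C, D, F, G}.
Read 'a': {S, A, B, C, D, F, G} → {S, A, B, C, D, E, F, G}.
Read 'a': {S, A, B, C, D, E, F, G} → {S, A, B, C, D, E, F, G}.
Read 'a': {S, A, B, C, D, E, F, G} → {S, A, B, C, D, E, F, G}.
That set has 8 states.

8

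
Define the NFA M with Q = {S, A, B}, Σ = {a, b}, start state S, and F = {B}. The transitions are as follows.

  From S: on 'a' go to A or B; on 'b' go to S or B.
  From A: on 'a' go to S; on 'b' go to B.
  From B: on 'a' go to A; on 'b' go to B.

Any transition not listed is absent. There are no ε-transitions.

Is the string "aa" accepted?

No

Start in {S}.
Read 'a': {S} → {A, B}.
Read 'a': {A, B} → {S, A}.
The final set {S, A} contains no accepting state.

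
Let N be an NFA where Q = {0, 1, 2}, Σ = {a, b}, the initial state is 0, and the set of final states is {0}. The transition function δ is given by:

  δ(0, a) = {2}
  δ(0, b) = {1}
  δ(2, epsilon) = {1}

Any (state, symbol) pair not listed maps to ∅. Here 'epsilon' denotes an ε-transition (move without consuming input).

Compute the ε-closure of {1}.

{1}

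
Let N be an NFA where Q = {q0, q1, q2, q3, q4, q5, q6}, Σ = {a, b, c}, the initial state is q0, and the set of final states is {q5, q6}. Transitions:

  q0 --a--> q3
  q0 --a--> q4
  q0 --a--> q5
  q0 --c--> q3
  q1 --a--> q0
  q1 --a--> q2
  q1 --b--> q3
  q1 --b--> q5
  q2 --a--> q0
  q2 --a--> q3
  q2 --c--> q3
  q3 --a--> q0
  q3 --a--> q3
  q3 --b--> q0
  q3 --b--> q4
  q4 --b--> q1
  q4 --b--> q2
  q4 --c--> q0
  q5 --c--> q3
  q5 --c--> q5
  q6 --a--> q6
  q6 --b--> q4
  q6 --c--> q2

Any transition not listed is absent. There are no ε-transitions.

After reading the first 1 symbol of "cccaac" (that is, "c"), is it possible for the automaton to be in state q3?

Start in {q0}.
Read 'c': q0→{q3}; now {q3}.
State q3 is in {q3}.

Yes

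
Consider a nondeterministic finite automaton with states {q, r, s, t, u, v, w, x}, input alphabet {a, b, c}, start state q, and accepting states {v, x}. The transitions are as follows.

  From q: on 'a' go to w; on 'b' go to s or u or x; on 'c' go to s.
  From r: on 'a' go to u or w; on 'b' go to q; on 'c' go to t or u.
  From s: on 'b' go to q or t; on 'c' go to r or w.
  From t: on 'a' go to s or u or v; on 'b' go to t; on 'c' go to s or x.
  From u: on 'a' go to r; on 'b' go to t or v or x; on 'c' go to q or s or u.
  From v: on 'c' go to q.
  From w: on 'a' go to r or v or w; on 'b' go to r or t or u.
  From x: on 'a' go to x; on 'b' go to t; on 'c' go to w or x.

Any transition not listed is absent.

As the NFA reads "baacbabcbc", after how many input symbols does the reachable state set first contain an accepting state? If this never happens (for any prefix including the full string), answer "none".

1

Start in {q}.
Read 'b': q→{s, u, x}; now {s, u, x}.
None of the earlier sets intersect F, but {s, u, x} does.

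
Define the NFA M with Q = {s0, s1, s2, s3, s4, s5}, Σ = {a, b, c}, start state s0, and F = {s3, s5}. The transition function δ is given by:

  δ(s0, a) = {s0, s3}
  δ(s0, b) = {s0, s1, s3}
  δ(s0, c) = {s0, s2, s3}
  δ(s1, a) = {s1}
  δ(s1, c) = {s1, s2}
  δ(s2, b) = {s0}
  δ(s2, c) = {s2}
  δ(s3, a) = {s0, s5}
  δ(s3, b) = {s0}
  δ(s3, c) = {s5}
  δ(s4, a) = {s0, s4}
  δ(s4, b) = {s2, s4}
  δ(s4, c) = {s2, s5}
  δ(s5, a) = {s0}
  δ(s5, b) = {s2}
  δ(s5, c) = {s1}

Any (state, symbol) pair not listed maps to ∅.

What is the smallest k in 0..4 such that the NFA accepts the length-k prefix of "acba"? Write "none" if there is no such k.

Start in {s0}.
Read 'a': s0→{s0, s3}; now {s0, s3}.
None of the earlier sets intersect F, but {s0, s3} does.

1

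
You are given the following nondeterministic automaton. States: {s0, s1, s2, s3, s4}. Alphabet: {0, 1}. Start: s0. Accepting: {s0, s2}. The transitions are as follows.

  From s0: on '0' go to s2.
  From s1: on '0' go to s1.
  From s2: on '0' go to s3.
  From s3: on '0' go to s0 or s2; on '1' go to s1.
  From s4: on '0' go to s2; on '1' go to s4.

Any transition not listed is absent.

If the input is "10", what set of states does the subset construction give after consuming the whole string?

∅

Start in {s0}.
Read '1': s0→∅; now ∅.
The set is empty and remains empty for the remaining 1 symbol.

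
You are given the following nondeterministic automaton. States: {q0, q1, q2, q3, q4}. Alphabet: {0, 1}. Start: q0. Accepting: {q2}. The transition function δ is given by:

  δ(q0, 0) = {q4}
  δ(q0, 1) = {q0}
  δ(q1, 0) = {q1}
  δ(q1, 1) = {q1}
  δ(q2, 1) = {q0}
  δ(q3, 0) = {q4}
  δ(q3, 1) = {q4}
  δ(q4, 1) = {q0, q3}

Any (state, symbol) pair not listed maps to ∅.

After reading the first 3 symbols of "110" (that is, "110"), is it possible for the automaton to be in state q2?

No

Start in {q0}.
Read '1': {q0} → {q0}.
Read '1': {q0} → {q0}.
Read '0': {q0} → {q4}.
State q2 is not in {q4}.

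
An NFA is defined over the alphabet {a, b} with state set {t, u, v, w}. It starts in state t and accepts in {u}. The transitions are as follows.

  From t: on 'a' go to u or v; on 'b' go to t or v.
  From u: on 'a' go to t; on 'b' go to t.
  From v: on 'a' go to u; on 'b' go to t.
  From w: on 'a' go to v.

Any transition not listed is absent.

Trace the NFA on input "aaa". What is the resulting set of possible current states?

Start in {t}.
Read 'a': {t} → {u, v}.
Read 'a': {u, v} → {t, u}.
Read 'a': {t, u} → {t, u, v}.

{t, u, v}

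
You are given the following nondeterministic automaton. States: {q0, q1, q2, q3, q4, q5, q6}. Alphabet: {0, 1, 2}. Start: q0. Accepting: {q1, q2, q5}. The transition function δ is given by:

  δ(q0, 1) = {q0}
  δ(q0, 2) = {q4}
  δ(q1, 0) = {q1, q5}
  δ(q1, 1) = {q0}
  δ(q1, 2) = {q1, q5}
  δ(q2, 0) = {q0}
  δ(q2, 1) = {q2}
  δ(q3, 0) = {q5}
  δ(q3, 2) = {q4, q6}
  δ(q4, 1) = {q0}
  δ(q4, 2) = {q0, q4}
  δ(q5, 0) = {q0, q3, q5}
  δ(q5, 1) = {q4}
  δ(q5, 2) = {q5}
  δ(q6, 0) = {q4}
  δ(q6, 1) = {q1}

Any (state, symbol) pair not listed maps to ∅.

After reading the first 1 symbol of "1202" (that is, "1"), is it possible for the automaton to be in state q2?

No

Start in {q0}.
Read '1': {q0} → {q0}.
State q2 is not in {q0}.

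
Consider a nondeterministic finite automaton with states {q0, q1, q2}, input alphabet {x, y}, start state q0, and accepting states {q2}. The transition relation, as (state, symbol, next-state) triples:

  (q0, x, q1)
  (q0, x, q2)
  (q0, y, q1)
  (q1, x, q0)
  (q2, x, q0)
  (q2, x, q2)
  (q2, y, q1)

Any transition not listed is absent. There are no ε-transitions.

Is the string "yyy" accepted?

No

Start in {q0}.
Read 'y': {q0} → {q1}.
Read 'y': {q1} → ∅.
The set is empty and remains empty for the remaining 1 symbol.
The final set ∅ contains no accepting state.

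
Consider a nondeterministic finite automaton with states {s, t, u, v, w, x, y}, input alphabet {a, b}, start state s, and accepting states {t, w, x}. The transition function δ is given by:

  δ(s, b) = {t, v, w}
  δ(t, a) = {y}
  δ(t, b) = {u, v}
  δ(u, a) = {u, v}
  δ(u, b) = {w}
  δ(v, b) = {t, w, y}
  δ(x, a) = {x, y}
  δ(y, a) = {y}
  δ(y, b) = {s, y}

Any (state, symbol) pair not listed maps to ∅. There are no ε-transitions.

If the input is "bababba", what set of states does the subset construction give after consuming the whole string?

Start in {s}.
Read 'b': {s} → {t, v, w}.
Read 'a': {t, v, w} → {y}.
Read 'b': {y} → {s, y}.
Read 'a': {s, y} → {y}.
Read 'b': {y} → {s, y}.
Read 'b': {s, y} → {s, t, v, w, y}.
Read 'a': {s, t, v, w, y} → {y}.

{y}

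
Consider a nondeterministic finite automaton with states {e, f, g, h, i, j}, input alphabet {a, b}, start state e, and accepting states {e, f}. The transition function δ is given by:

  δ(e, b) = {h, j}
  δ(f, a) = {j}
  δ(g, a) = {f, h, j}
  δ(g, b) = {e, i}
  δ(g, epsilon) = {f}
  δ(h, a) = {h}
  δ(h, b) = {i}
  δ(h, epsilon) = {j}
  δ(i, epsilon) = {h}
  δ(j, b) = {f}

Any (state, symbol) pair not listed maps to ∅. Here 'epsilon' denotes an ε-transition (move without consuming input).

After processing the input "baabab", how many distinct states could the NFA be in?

4

Start in {e}.
Read 'b': e→{h, j}; now {h, j}.
Read 'a': h→{h}, j→∅; union {h}; ε-closure = {h, j}.
Read 'a': h→{h}, j→∅; union {h}; ε-closure = {h, j}.
Read 'b': h→{i}, j→{f}; union {f, i}; ε-closure = {f, h, i, j}.
Read 'a': f→{j}, h→{h}, i→∅, j→∅; now {h, j}.
Read 'b': h→{i}, j→{f}; union {f, i}; ε-closure = {f, h, i, j}.
That set has 4 states.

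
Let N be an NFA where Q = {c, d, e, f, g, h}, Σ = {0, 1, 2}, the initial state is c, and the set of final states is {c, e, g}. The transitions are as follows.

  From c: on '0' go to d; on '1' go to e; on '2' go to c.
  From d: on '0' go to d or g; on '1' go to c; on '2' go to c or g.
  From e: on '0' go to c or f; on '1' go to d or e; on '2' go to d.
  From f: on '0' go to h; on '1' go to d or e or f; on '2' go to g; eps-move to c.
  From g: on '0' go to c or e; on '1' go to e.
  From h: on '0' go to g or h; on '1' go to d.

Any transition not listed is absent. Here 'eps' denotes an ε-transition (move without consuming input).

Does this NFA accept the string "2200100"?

Yes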